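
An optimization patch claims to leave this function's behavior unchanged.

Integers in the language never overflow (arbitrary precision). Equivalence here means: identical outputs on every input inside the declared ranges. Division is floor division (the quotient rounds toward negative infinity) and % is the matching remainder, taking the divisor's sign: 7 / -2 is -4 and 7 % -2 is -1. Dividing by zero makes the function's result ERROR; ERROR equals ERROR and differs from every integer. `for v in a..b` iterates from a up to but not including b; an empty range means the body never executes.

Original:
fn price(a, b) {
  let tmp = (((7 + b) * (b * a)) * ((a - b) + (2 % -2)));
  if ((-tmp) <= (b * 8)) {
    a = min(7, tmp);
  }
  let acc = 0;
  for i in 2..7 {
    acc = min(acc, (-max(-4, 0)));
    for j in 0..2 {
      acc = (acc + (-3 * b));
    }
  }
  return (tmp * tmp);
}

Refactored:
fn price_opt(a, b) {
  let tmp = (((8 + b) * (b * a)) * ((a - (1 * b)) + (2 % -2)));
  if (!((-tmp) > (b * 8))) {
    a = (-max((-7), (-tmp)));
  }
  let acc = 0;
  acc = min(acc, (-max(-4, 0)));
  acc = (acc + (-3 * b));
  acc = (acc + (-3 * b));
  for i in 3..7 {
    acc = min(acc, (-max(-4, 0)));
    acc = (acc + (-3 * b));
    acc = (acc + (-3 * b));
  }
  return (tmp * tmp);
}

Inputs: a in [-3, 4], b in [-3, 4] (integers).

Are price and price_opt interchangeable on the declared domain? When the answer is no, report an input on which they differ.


The rewrite breaks on a=-3, b=-2, where the results are 900 and 1296.
price: tmp := -30 | ((-tmp) <= (b * 8)): false | acc := 0 | iter i=2: | acc := 0 | iter j=0: | acc := 6 | iter j=1: | acc := 12 | iter i=3: | acc := 0 | iter j=0: | acc := 6 | iter j=1: | acc := 12 | iter i=4: | acc := 0 | iter j=0: | acc := 6 | iter j=1: | acc := 12 | iter i=5: | acc := 0 | iter j=0: | acc := 6 | iter j=1: | acc := 12 | iter i=6: | acc := 0 | iter j=0: | acc := 6 | iter j=1: | acc := 12 | result 900
price_opt: tmp := -36 | (!((-tmp) > (b * 8))): false | acc := 0 | acc := 0 | acc := 6 | acc := 12 | iter i=3: | acc := 0 | acc := 6 | acc := 12 | iter i=4: | acc := 0 | acc := 6 | acc := 12 | iter i=5: | acc := 0 | acc := 6 | acc := 12 | iter i=6: | acc := 0 | acc := 6 | acc := 12 | result 1296
verdict: not equivalent; witness: a=-3, b=-2


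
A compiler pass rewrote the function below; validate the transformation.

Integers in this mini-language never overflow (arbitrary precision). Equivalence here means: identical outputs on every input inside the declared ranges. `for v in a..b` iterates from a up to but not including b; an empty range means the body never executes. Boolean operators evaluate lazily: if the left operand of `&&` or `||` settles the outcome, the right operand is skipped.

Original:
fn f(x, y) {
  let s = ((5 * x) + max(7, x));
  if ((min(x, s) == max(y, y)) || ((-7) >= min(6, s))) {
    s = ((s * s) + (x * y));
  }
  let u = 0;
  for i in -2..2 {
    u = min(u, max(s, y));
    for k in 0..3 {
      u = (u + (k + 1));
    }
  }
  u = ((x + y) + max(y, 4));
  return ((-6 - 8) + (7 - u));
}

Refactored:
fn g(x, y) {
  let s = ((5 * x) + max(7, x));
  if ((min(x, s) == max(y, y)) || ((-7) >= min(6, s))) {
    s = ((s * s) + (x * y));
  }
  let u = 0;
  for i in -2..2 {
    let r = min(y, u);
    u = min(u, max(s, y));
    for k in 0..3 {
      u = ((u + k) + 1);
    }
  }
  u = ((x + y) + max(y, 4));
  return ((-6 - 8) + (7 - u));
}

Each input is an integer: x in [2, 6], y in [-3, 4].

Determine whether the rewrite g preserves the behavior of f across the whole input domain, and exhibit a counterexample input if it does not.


Equivalent — the differences include local variable names differ, min/max/abs usage differs, statement counts differ, yet no declared input distinguishes the two.
As a probe, take x=5, y=3: f runs s becomes 32; next ((min(x, s) == max(y, y)) || ((-7) >= min(6, s))) evaluates to false; next u becomes 0; next at i=-2:; next u becomes 0; next at k=0:; next u becomes 1; next at k=1:; next u becomes 3; next at k=2:; next u becomes 6; next at i=-1:; next u becomes 6; next at k=0:; next u becomes 7; next at k=1:; next u becomes 9; next at k=2:; next u becomes 12; next at i=0:; next u becomes 12; next at k=0:; next u becomes 13; next at k=1:; next u becomes 15; next at k=2:; next u becomes 18; next at i=1:; next u becomes 18; next at k=0:; next u becomes 19; next at k=1:; next u becomes 21; next at k=2:; next u becomes 24; next u becomes 12; next final value -19; g runs s becomes 32; next ((min(x, s) == max(y, y)) || ((-7) >= min(6, s))) evaluates to false; next u becomes 0; next at i=-2:; next r becomes 0; next u becomes 0; next at k=0:; next u becomes 1; next at k=1:; next u becomes 3; next at k=2:; next u becomes 6; next at i=-1:; next r becomes 3; next u becomes 6; next at k=0:; next u becomes 7; next at k=1:; next u becomes 9; next at k=2:; next u becomes 12; next at i=0:; next r becomes 3; next u becomes 12; next at k=0:; next u becomes 13; next at k=1:; next u becomes 15; next at k=2:; next u becomes 18; next at i=1:; next r becomes 3; next u becomes 18; next at k=0:; next u becomes 19; next at k=1:; next u becomes 21; next at k=2:; next u becomes 24; next u becomes 12; next final value -19; both end at -19.
Checked all 40 inputs in the declared domain: the outputs agree on every one.
verdict: equivalent


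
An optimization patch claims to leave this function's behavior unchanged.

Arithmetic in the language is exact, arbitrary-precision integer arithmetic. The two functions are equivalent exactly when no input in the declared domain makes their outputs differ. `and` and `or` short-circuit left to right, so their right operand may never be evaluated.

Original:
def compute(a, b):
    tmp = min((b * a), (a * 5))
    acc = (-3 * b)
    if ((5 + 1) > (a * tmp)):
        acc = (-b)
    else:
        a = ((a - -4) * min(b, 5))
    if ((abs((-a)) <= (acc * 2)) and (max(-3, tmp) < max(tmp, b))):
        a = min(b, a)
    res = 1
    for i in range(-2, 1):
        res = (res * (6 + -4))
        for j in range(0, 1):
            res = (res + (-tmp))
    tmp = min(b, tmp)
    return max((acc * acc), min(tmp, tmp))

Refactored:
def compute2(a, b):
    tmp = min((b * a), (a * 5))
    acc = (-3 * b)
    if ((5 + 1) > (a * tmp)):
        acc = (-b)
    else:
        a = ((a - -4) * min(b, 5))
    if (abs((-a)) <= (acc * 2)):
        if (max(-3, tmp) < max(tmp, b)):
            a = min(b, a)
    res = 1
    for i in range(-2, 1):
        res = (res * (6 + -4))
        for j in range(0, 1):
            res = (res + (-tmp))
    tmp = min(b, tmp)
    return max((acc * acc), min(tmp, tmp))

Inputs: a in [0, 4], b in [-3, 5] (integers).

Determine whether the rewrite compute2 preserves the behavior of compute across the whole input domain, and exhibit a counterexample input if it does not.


Equivalent — the differences include statement counts differ; and boolean connective usage differs; and branching structure differs, yet no declared input distinguishes the two.
One worked example (a=2, b=1) — compute: tmp=2, then acc=-3, then ((5 + 1) > (a * tmp)) is true, then acc=-1, then ((abs((-a)) <= (acc * 2)) and (max(-3, tmp) < max(tmp, b))) is false, then res=1, then (i=-2), then res=2, then (j=0), then res=0, then (i=-1), then res=0, then (j=0), then res=-2, then (i=0), then res=-4, then (j=0), then res=-6, then tmp=1, then returns 1; compute2: tmp=2, then acc=-3, then ((5 + 1) > (a * tmp)) is true, then acc=-1, then (abs((-a)) <= (acc * 2)) is false, then res=1, then (i=-2), then res=2, then (j=0), then res=0, then (i=-1), then res=0, then (j=0), then res=-2, then (i=0), then res=-4, then (j=0), then res=-6, then tmp=1, then returns 1; agreement on 1.
Across all 45 domain points the two functions coincide.
verdict: equivalent


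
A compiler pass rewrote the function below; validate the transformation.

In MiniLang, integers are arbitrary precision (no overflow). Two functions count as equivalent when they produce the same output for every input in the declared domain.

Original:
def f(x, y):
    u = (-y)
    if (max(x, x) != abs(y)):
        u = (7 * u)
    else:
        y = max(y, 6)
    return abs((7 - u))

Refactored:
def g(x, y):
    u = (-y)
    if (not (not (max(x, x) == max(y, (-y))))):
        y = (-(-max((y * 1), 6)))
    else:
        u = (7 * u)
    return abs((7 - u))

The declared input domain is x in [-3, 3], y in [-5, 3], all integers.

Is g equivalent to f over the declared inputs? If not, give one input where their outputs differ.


Behavior is preserved: although boolean connective usage differs; also comparison usage differs; also constant usage differs; also arithmetic usage differs; also min/max/abs usage differs, the outputs never diverge.
As a probe, take x=3, y=3: f runs u := -3 | (max(x, x) != abs(y)): false | y := 6 | result 10; g runs u := -3 | (not (not (max(x, x) == max(y, (-y))))): true | y := 6 | result 10; both end at 10.
Sweeping the whole domain (63 inputs) finds no disagreement.
verdict: equivalent


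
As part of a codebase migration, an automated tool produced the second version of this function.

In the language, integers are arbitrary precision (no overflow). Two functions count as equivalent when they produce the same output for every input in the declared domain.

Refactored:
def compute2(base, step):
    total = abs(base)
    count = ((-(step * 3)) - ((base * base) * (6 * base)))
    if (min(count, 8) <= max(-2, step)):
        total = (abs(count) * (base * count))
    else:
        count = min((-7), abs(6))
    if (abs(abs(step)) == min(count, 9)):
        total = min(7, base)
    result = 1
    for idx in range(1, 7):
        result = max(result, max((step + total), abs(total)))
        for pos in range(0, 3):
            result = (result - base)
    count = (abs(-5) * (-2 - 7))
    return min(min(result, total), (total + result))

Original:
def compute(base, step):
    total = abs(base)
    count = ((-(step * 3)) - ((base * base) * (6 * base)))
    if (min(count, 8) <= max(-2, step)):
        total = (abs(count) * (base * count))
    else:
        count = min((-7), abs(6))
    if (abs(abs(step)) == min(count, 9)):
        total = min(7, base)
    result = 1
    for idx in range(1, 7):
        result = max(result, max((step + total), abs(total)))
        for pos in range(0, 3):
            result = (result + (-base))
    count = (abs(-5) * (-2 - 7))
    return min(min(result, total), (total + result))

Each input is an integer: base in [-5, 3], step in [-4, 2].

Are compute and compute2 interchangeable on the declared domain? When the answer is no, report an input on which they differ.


This is a faithful refactor — arithmetic usage differs, but the computed results match everywhere.
Spot check at base=-4, step=-3 — compute: total becomes 4; next count becomes 393; next (min(count, 8) <= max(-2, step)) evaluates to false; next count becomes -7; next (abs(abs(step)) == min(count, 9)) evaluates to false; next result becomes 1; next at idx=1:; next result becomes 4; next at pos=0:; next result becomes 8; next at pos=1:; next result becomes 12; next at pos=2:; next result becomes 16; next at idx=2:; next result becomes 16; next at pos=0:; next result becomes 20; next at pos=1:; next result becomes 24; next at pos=2:; next result becomes 28; next at idx=3:; next result becomes 28; next at pos=0:; next result becomes 32; next at pos=1:; next result becomes 36; next at pos=2:; next result becomes 40; next at idx=4:; next result becomes 40; next at pos=0:; next result becomes 44; next at pos=1:; next result becomes 48; next at pos=2:; next result becomes 52; next at idx=5:; next result becomes 52; next at pos=0:; next result becomes 56; next at pos=1:; next result becomes 60; next at pos=2:; next result becomes 64; next at idx=6:; next result becomes 64; next at pos=0:; next result becomes 68; next at pos=1:; next result becomes 72; next at pos=2:; next result becomes 76; next count becomes -45; next final value 4. compute2: total becomes 4; next count becomes 393; next (min(count, 8) <= max(-2, step)) evaluates to false; next count becomes -7; next (abs(abs(step)) == min(count, 9)) evaluates to false; next result becomes 1; next at idx=1:; next result becomes 4; next at pos=0:; next result becomes 8; next at pos=1:; next result becomes 12; next at pos=2:; next result becomes 16; next at idx=2:; next result becomes 16; next at pos=0:; next result becomes 20; next at pos=1:; next result becomes 24; next at pos=2:; next result becomes 28; next at idx=3:; next result becomes 28; next at pos=0:; next result becomes 32; next at pos=1:; next result becomes 36; next at pos=2:; next result becomes 40; next at idx=4:; next result becomes 40; next at pos=0:; next result becomes 44; next at pos=1:; next result becomes 48; next at pos=2:; next result becomes 52; next at idx=5:; next result becomes 52; next at pos=0:; next result becomes 56; next at pos=1:; next result becomes 60; next at pos=2:; next result becomes 64; next at idx=6:; next result becomes 64; next at pos=0:; next result becomes 68; next at pos=1:; next result becomes 72; next at pos=2:; next result becomes 76; next count becomes -45; next final value 4. Both give 4.
An exhaustive pass over the 63 declared inputs shows identical outputs.
verdict: equivalent


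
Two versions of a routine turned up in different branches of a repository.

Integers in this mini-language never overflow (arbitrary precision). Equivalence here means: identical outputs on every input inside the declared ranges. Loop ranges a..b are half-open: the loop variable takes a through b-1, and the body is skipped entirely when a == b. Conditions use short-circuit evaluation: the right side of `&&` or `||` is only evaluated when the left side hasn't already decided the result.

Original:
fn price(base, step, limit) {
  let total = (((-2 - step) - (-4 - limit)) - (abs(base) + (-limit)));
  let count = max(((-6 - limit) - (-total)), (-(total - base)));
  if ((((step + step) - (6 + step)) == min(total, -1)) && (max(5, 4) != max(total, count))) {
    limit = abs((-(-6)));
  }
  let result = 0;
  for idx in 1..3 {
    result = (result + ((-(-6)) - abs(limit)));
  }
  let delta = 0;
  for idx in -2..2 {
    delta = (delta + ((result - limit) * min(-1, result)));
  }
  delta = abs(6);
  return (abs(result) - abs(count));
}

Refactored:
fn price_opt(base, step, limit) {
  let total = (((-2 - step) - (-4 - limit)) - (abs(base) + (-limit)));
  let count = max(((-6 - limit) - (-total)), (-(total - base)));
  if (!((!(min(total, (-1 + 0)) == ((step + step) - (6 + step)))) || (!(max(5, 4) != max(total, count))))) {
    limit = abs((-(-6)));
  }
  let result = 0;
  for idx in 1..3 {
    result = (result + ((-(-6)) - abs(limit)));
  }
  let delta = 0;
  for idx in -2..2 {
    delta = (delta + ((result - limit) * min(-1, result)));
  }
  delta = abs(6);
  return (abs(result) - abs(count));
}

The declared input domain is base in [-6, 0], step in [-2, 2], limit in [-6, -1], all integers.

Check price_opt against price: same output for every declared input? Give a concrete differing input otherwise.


Behavior is preserved: although constant usage differs, plus arithmetic usage differs, plus boolean connective usage differs, the outputs never diverge.
Spot check at base=-3, step=2, limit=-4 — price: total := -11 | count := 8 | ((((step + step) - (6 + step)) == min(total, -1)) && (max(5, 4) != max(total, count))): false | result := 0 | iter idx=1: | result := 2 | iter idx=2: | result := 4 | delta := 0 | iter idx=-2: | delta := -8 | iter idx=-1: | delta := -16 | iter idx=0: | delta := -24 | iter idx=1: | delta := -32 | delta := 6 | result -4. price_opt: total := -11 | count := 8 | (!((!(min(total, (-1 + 0)) == ((step + step) - (6 + step)))) || (!(max(5, 4) != max(total, count))))): false | result := 0 | iter idx=1: | result := 2 | iter idx=2: | result := 4 | delta := 0 | iter idx=-2: | delta := -8 | iter idx=-1: | delta := -16 | iter idx=0: | delta := -24 | iter idx=1: | delta := -32 | delta := 6 | result -4. Both give -4.
Every one of the 210 inputs gives matching results.
verdict: equivalent


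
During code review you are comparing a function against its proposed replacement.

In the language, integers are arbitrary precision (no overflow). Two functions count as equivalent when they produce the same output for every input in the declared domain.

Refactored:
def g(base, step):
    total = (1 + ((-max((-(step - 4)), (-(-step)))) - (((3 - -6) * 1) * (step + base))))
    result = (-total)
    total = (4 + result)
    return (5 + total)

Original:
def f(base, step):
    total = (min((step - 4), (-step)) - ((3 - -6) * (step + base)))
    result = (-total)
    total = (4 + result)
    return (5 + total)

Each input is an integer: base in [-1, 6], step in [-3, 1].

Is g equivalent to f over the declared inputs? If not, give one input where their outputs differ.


These are not equivalent — on base=-1, step=-3 the outputs split (-20 vs -21).
f: total = 29; result = -29; total = -25; return -20
g: total = 30; result = -30; total = -26; return -21
verdict: not equivalent; witness: base=-1, step=-3


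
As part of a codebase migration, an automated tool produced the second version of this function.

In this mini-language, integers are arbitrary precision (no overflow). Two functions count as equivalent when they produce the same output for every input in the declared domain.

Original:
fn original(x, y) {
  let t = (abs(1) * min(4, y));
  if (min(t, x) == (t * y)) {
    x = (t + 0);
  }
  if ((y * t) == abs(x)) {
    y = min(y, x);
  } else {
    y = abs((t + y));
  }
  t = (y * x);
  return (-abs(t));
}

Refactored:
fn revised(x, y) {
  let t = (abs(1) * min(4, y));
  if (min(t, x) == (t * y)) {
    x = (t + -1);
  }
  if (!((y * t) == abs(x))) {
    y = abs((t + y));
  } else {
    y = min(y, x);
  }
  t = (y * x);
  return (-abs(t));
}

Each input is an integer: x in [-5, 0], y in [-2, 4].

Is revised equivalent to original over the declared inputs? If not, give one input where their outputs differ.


Equivalent. The edit looks behavioral (`0` became `-1`), but over these ranges it never changes the outcome.
Every one of the 42 inputs gives matching results.
Tracing x=-5, y=2: original: t becomes 2; next (min(t, x) == (t * y)) evaluates to false; next ((y * t) == abs(x)) evaluates to false; next y becomes 4; next t becomes -20; next final value -20 | revised: t becomes 2; next (min(t, x) == (t * y)) evaluates to false; next (!((y * t) == abs(x))) evaluates to true; next y becomes 4; next t becomes -20; next final value -20 — matching result -20.
verdict: equivalent


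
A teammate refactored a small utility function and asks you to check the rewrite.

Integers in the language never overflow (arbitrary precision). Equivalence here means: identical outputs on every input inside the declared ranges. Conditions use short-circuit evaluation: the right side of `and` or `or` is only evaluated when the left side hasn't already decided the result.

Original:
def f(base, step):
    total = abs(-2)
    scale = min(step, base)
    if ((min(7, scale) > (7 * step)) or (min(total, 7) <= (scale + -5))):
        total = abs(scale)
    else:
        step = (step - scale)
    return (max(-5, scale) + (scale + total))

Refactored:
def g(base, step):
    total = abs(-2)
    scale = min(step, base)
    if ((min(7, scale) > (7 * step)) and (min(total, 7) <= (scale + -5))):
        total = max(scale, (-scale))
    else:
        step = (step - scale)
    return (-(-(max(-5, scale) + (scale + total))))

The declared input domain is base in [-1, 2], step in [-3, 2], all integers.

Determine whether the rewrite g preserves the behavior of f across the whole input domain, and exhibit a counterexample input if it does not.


base=-1, step=-3 yields -3 from f but -4 from g.
verdict: not equivalent; witness: base=-1, step=-3


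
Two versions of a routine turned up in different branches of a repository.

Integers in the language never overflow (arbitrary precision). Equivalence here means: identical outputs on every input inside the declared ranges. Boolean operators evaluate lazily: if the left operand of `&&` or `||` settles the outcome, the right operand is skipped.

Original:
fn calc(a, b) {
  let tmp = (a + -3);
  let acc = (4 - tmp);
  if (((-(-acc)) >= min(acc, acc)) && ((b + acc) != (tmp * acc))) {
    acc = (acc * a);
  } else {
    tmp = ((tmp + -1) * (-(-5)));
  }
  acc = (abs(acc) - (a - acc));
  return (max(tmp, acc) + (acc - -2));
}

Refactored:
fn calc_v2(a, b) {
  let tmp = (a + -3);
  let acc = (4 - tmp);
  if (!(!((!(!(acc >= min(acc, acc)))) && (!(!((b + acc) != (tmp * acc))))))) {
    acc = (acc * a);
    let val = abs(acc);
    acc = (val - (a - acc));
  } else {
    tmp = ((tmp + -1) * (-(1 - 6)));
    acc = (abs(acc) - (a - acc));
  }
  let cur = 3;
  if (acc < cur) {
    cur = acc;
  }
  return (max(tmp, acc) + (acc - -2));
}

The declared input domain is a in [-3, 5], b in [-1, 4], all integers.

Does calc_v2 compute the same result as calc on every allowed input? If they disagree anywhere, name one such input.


Comparing the listings, the differences include: constant usage differs, comparison usage differs, local variable names differ, boolean connective usage differs, min/max/abs usage differs, statement counts differ, arithmetic usage differs, branching structure differs.
As a probe, take a=5, b=0: calc runs tmp := 2 | acc := 2 | (((-(-acc)) >= min(acc, acc)) && ((b + acc) != (tmp * acc))): true | acc := 10 | acc := 15 | result 32; calc_v2 runs tmp := 2 | acc := 2 | (!(!((!(!(acc >= min(acc, acc)))) && (!(!((b + acc) != (tmp * acc))))))): true | acc := 10 | val := 10 | acc := 15 | cur := 3 | (acc < cur): false | result 32; both end at 32.
Checked all 54 inputs in the declared domain: the outputs agree on every one.
verdict: equivalent


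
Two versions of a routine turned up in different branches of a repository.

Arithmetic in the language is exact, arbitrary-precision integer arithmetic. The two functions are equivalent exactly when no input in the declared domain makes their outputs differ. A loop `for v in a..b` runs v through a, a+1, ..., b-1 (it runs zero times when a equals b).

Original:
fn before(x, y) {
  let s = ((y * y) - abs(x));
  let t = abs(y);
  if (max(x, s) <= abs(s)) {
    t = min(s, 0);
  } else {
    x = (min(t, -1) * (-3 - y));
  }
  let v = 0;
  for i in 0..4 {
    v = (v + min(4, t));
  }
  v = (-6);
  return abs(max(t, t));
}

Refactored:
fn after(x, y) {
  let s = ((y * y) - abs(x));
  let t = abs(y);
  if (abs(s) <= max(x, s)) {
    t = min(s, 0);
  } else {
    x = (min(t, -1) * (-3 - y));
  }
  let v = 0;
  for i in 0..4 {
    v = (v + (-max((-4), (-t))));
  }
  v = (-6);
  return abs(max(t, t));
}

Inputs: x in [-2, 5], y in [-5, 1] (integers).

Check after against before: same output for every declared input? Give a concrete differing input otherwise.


Try x=-2, y=0.
before: s=-2, then t=0, then (max(x, s) <= abs(s)) is true, then t=-2, then v=0, then (i=0), then v=-2, then (i=1), then v=-4, then (i=2), then v=-6, then (i=3), then v=-8, then v=-6, then returns 2
after: s=-2, then t=0, then (abs(s) <= max(x, s)) is false, then x=3, then v=0, then (i=0), then v=0, then (i=1), then v=0, then (i=2), then v=0, then (i=3), then v=0, then v=-6, then returns 0
2 vs 0 — the two versions disagree here.
verdict: not equivalent; witness: x=-2, y=0


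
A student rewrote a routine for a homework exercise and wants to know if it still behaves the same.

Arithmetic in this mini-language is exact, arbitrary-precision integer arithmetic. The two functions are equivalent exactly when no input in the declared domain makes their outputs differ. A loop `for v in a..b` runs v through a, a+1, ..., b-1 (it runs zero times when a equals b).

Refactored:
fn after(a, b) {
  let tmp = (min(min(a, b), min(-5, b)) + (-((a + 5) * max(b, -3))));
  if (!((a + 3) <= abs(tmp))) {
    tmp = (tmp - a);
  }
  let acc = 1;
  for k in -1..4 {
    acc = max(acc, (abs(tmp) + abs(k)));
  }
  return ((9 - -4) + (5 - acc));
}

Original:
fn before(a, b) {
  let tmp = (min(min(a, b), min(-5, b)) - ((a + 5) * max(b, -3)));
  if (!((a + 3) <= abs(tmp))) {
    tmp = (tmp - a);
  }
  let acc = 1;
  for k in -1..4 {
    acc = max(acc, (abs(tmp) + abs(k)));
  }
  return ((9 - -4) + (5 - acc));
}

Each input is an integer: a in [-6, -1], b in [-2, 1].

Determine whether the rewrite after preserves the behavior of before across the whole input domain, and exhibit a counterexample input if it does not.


Equivalent — the differences include arithmetic usage differs, yet no declared input distinguishes the two.
Tracing a=-3, b=-2: before: tmp=-1, then (!((a + 3) <= abs(tmp))) is false, then acc=1, then (k=-1), then acc=2, then (k=0), then acc=2, then (k=1), then acc=2, then (k=2), then acc=3, then (k=3), then acc=4, then returns 14 | after: tmp=-1, then (!((a + 3) <= abs(tmp))) is false, then acc=1, then (k=-1), then acc=2, then (k=0), then acc=2, then (k=1), then acc=2, then (k=2), then acc=3, then (k=3), then acc=4, then returns 14 — matching result 14.
Sweeping the whole domain (24 inputs) finds no disagreement.
verdict: equivalent


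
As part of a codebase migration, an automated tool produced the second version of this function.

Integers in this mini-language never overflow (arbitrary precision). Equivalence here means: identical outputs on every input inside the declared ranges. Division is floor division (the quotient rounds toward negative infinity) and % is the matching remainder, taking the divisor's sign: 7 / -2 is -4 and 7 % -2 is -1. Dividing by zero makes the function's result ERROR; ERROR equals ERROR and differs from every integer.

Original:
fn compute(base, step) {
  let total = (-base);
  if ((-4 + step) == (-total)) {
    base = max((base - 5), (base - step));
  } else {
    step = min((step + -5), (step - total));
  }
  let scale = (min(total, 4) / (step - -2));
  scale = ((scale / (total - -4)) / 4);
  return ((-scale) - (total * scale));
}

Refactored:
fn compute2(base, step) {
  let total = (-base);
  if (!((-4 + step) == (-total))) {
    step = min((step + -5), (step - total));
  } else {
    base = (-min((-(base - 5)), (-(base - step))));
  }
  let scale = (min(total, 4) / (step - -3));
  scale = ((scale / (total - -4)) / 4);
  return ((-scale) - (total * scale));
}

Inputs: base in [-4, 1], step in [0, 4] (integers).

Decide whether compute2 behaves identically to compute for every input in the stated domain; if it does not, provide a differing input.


Input base=-4, step=2: 5 from compute versus ERROR from compute2.
verdict: not equivalent; witness: base=-4, step=2


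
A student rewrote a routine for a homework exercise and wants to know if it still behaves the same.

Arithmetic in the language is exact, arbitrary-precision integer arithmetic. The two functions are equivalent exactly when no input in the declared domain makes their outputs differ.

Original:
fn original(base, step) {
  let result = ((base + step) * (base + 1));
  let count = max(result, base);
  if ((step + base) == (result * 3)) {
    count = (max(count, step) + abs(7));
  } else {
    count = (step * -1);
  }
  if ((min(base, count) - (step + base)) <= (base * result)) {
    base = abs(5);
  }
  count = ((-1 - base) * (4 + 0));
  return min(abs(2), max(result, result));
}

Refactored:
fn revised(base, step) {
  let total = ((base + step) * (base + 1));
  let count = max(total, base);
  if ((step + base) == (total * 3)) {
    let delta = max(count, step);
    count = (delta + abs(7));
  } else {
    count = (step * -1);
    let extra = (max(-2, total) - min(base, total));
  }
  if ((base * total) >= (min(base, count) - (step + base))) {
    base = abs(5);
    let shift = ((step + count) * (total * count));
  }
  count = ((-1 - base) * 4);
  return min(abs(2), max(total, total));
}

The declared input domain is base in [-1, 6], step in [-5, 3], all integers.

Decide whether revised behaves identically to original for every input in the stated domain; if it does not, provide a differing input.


Side by side, the visible changes include: min/max/abs usage differs, and constant usage differs, and statement counts differ, and comparison usage differs, and arithmetic usage differs, and local variable names differ.
One worked example (base=-1, step=2) — original: result=0, then count=0, then ((step + base) == (result * 3)) is false, then count=-2, then ((min(base, count) - (step + base)) <= (base * result)) is true, then base=5, then count=-24, then returns 0; revised: total=0, then count=0, then ((step + base) == (total * 3)) is false, then count=-2, then extra=1, then ((base * total) >= (min(base, count) - (step + base))) is true, then base=5, then shift=0, then count=-24, then returns 0; agreement on 0.
Every one of the 72 inputs gives matching results.
verdict: equivalent


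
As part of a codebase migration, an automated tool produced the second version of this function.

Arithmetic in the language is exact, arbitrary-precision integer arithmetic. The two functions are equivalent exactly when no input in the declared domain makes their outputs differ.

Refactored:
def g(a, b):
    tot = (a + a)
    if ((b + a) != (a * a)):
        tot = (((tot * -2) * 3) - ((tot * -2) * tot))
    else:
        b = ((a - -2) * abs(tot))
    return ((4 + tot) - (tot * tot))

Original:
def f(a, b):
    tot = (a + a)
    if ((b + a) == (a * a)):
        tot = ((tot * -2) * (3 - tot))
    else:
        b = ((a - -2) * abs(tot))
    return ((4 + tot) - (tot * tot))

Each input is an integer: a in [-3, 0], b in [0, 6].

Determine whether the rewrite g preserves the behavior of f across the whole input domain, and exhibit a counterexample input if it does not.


On input a=-3, b=0, f returns -38 while g returns -11552.
verdict: not equivalent; witness: a=-3, b=0


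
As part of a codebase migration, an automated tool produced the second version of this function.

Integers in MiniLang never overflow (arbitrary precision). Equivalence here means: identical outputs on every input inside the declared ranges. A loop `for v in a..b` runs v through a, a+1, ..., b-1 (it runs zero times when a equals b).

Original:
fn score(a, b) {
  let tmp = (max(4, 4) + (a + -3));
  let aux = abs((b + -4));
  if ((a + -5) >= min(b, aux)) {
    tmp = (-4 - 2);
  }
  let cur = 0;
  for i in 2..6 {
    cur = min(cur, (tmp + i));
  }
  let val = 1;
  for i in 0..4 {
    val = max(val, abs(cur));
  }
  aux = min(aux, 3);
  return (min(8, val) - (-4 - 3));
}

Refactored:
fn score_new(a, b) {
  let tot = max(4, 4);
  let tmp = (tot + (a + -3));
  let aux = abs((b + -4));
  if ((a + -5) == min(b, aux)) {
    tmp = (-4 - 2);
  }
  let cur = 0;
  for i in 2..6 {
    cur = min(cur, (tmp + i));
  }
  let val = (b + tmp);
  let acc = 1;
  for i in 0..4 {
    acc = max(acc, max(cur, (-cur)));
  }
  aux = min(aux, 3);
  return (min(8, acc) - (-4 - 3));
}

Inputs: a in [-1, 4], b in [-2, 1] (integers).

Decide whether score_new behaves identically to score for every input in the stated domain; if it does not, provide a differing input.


These are not equivalent — on a=4, b=-2 the outputs split (11 vs 8).
score: tmp becomes 5; next aux becomes 6; next ((a + -5) >= min(b, aux)) evaluates to true; next tmp becomes -6; next cur becomes 0; next at i=2:; next cur becomes -4; next at i=3:; next cur becomes -4; next at i=4:; next cur becomes -4; next at i=5:; next cur becomes -4; next val becomes 1; next at i=0:; next val becomes 4; next at i=1:; next val becomes 4; next at i=2:; next val becomes 4; next at i=3:; next val becomes 4; next aux becomes 3; next final value 11
score_new: tot becomes 4; next tmp becomes 5; next aux becomes 6; next ((a + -5) == min(b, aux)) evaluates to false; next cur becomes 0; next at i=2:; next cur becomes 0; next at i=3:; next cur becomes 0; next at i=4:; next cur becomes 0; next at i=5:; next cur becomes 0; next val becomes 3; next acc becomes 1; next at i=0:; next acc becomes 1; next at i=1:; next acc becomes 1; next at i=2:; next acc becomes 1; next at i=3:; next acc becomes 1; next aux becomes 3; next final value 8
verdict: not equivalent; witness: a=4, b=-2


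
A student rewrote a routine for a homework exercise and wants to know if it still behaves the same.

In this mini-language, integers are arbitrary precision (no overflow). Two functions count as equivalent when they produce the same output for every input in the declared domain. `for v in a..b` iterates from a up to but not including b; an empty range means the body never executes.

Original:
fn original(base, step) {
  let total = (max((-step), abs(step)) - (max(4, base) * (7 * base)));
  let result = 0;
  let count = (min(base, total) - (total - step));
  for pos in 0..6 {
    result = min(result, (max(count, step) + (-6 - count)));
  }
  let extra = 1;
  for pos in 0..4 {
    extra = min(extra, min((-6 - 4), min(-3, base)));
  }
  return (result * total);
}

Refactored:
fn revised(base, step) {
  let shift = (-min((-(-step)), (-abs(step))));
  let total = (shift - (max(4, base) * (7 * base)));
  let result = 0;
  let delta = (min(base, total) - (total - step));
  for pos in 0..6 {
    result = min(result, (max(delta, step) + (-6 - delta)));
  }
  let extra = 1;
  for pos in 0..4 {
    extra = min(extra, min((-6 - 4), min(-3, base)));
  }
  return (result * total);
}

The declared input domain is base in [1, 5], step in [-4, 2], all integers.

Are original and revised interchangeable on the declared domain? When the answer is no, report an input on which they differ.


Changes here: statement counts differ, min/max/abs usage differs, local variable names differ; the full 35-point sweep finds no disagreement.
verdict: equivalent


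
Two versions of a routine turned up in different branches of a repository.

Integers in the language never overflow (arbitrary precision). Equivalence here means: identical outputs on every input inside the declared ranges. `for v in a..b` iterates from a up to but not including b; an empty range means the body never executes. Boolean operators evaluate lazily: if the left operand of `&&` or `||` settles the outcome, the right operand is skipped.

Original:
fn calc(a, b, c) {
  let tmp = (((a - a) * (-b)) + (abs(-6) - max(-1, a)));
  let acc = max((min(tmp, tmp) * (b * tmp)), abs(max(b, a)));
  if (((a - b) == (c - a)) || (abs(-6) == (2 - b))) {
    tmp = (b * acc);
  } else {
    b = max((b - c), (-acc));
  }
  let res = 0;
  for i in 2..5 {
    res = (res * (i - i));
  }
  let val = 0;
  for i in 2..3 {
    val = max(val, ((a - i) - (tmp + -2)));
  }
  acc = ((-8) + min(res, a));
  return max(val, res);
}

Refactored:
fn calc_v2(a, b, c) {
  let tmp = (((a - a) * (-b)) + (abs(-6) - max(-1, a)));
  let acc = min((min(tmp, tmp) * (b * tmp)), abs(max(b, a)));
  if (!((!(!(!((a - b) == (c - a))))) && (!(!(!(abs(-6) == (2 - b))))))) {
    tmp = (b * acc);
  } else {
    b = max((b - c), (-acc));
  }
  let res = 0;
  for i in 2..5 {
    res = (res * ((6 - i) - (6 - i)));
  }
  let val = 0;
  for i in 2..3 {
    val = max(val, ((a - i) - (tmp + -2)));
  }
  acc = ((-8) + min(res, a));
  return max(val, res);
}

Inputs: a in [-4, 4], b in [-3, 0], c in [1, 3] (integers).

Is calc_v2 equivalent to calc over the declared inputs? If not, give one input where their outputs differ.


a=-1, b=-3, c=1 yields 2 from calc but 0 from calc_v2.
verdict: not equivalent; witness: a=-1, b=-3, c=1


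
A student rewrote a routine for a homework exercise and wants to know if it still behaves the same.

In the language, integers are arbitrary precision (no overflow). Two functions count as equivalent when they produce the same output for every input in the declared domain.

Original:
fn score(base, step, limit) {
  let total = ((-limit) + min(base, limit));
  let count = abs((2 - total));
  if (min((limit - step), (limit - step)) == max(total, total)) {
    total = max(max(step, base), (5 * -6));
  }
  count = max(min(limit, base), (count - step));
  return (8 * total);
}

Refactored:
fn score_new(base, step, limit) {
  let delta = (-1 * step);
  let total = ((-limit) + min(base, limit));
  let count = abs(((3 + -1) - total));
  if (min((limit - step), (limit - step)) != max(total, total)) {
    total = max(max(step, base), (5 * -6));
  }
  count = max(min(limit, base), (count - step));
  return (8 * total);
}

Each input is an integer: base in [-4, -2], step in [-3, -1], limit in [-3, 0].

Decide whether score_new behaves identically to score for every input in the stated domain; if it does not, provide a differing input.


Input base=-4, step=-3, limit=-3: -8 from score versus -24 from score_new.
verdict: not equivalent; witness: base=-4, step=-3, limit=-3


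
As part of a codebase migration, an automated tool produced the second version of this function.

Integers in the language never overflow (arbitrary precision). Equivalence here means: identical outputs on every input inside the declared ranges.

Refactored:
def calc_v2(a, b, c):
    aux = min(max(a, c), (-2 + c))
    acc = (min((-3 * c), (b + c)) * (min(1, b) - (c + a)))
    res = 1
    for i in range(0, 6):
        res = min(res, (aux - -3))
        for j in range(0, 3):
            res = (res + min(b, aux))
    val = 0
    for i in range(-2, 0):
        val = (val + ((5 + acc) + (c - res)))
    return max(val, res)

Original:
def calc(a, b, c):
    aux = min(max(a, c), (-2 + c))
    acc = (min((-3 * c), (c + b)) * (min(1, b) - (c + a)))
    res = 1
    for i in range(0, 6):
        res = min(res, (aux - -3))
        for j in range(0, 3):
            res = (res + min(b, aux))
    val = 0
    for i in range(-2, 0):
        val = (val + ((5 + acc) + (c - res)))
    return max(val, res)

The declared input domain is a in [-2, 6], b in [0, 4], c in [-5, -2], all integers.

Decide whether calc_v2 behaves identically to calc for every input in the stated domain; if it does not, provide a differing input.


The two are interchangeable: same computation, different form, and every declared input agrees.
Tracing a=0, b=4, c=-5: calc: aux=-7, then acc=-6, then res=1, then (i=0), then res=-4, then (j=0), then res=-11, then (j=1), then res=-18, then (j=2), then res=-25, then (i=1), then res=-25, then (j=0), then res=-32, then (j=1), then res=-39, then (j=2), then res=-46, then (i=2), then res=-46, then (j=0), then res=-53, then (j=1), then res=-60, then (j=2), then res=-67, then (i=3), then res=-67, then (j=0), then res=-74, then (j=1), then res=-81, then (j=2), then res=-88, then (i=4), then res=-88, then (j=0), then res=-95, then (j=1), then res=-102, then (j=2), then res=-109, then (i=5), then res=-109, then (j=0), then res=-116, then (j=1), then res=-123, then (j=2), then res=-130, then val=0, then (i=-2), then val=124, then (i=-1), then val=248, then returns 248 | calc_v2: aux=-7, then acc=-6, then res=1, then (i=0), then res=-4, then (j=0), then res=-11, then (j=1), then res=-18, then (j=2), then res=-25, then (i=1), then res=-25, then (j=0), then res=-32, then (j=1), then res=-39, then (j=2), then res=-46, then (i=2), then res=-46, then (j=0), then res=-53, then (j=1), then res=-60, then (j=2), then res=-67, then (i=3), then res=-67, then (j=0), then res=-74, then (j=1), then res=-81, then (j=2), then res=-88, then (i=4), then res=-88, then (j=0), then res=-95, then (j=1), then res=-102, then (j=2), then res=-109, then (i=5), then res=-109, then (j=0), then res=-116, then (j=1), then res=-123, then (j=2), then res=-130, then val=0, then (i=-2), then val=124, then (i=-1), then val=248, then returns 248 — matching result 248.
Sweeping the whole domain (180 inputs) finds no disagreement.
verdict: equivalent


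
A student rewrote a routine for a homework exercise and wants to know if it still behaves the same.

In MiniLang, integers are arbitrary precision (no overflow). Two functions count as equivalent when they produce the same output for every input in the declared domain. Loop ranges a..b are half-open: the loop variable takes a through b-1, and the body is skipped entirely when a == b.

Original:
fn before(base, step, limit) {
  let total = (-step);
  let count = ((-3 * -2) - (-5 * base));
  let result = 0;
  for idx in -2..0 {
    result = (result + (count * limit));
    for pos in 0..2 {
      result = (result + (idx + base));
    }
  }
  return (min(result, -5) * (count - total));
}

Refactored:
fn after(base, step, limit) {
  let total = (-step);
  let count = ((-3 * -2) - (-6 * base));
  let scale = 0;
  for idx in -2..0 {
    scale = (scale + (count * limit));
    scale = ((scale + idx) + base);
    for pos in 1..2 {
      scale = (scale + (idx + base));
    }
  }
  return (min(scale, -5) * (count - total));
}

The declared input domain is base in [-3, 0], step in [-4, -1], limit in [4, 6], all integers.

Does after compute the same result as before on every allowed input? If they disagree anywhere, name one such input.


Try base=-3, step=-4, limit=4.
before: total := 4 | count := -9 | result := 0 | iter idx=-2: | result := -36 | iter pos=0: | result := -41 | iter pos=1: | result := -46 | iter idx=-1: | result := -82 | iter pos=0: | result := -86 | iter pos=1: | result := -90 | result 1170
after: total := 4 | count := -12 | scale := 0 | iter idx=-2: | scale := -48 | scale := -53 | iter pos=1: | scale := -58 | iter idx=-1: | scale := -106 | scale := -110 | iter pos=1: | scale := -114 | result 1824
1170 vs 1824 — the two versions disagree here.
verdict: not equivalent; witness: base=-3, step=-4, limit=4
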